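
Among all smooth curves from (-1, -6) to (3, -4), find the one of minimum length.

Arc-length functional: J[y] = ∫ sqrt(1 + (y')^2) dx.
Lagrangian L = sqrt(1 + (y')^2) has no explicit y dependence, so ∂L/∂y = 0 and the Euler-Lagrange equation gives
    d/dx( y' / sqrt(1 + (y')^2) ) = 0  ⇒  y' / sqrt(1 + (y')^2) = const.
Hence y' is constant, so y(x) is affine.
Fitting the endpoints (-1, -6) and (3, -4):
    slope m = ((-4) − (-6)) / (3 − (-1)) = 1/2,
    intercept c = (-6) − m·(-1) = -11/2.
Extremal: y(x) = (1/2) x - 11/2.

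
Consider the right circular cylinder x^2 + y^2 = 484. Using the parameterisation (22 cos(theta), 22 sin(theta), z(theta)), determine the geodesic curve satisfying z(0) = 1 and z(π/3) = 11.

Parameterise the cylinder of radius R = 22 as
    r(θ) = (22 cos θ, 22 sin θ, z(θ)).
The arc-length element is
    ds = sqrt(484 + (dz/dθ)^2) dθ,
so the Lagrangian is L = sqrt(484 + z'^2).
L depends on z' only, not on z or θ, so ∂L/∂z = 0 and
    ∂L/∂z' = z' / sqrt(484 + z'^2).
The Euler-Lagrange equation gives
    d/dθ( z' / sqrt(484 + z'^2) ) = 0,
so z' is constant. Integrating once:
    z(θ) = a θ + b,
a helix on the cylinder (a straight line when the cylinder is unrolled). The constants a, b are determined by the endpoint conditions.
With endpoint conditions z(0) = 1 and z(π/3) = 11: from z(0) = b we get b = 1, and a·π/3 + 1 = 11 gives a = 30/π, so
    z(θ) = (30/π) θ + 1.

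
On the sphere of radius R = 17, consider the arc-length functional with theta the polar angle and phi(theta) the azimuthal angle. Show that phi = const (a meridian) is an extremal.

On the sphere of radius R = 17 with spherical coordinates (θ, φ), the induced metric is
    ds^2 = 289(dθ^2 + sin^2(θ) dφ^2).
Using θ as the parameter, the arc-length functional becomes
    J[φ] = ∫ 17 sqrt(1 + sin^2(θ) (dφ/dθ)^2) dθ.
So L = 17 sqrt(1 + sin^2(θ) φ'^2). Compute
    ∂L/∂φ = 0  (L has no explicit φ dependence),
    ∂L/∂φ' = 17 sin^2(θ) φ' / sqrt(1 + sin^2(θ) φ'^2).
For the candidate φ(θ) = c (constant), φ' = 0, so ∂L/∂φ' evaluated along the candidate vanishes, and ∂L/∂φ is identically zero. Hence
    d/dθ(∂L/∂φ') − ∂L/∂φ = 0
is satisfied. Therefore meridians φ = const are extremals of arc length — they are geodesics on the sphere.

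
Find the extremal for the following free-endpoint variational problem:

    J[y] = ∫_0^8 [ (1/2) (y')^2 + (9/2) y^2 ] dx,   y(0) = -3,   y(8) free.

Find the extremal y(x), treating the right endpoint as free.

The Lagrangian L = (1/2) (y')^2 + (9/2) y^2 gives
    ∂L/∂y = 9 y,   ∂L/∂y' = y'.
Euler-Lagrange: y'' − 9 y = 0.
With k = 3, the general solution is
    y(x) = A cosh(3 x) + B sinh(3 x).
Fixed left endpoint y(0) = -3 ⇒ A = -3.
The right endpoint x = 8 is free, so the natural (transversality) condition is ∂L/∂y' |_{x=8} = 0, i.e. y'(8) = 0.
Compute y'(x) = A k sinh(k x) + B k cosh(k x), so
    y'(8) = A k sinh(k·8) + B k cosh(k·8) = 0
    ⇒ B = −A tanh(k·8) = 3 tanh(3·8).
Therefore the extremal is
    y(x) = −3 cosh(3 x) + 3 tanh(3·8) sinh(3 x).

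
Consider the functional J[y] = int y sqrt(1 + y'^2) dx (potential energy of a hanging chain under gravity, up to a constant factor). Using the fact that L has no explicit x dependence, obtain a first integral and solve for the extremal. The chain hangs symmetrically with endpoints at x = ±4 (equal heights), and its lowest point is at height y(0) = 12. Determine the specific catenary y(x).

The Lagrangian L(y, y') = y sqrt(1 + y'^2) has no explicit x dependence, so the Beltrami identity applies:
    L − y' ∂L/∂y' = C.
Compute ∂L/∂y' = y · y' / sqrt(1 + y'^2). Then
    L − y' ∂L/∂y'
    = y sqrt(1 + y'^2) − y · y'^2 / sqrt(1 + y'^2)
    = y (1 + y'^2 − y'^2) / sqrt(1 + y'^2)
    = y / sqrt(1 + y'^2) = C.
Squaring gives y^2 = C^2 (1 + y'^2), i.e.
    y'^2 = y^2 / C^2 − 1.
Separating variables,
    dy / sqrt(y^2 − C^2) = dx / C,
and integrating gives arccosh(y / C) = (x − a)/C, so
    y(x) = C cosh((x − a)/C),
the catenary. The constants C and a are fixed by the two endpoint conditions (and, for the hanging-chain problem, the length constraint selects C).
Now fit the given data. The endpoints x = ±4 are symmetric at equal height, so the catenary is even about its minimum: a = 0 and y(x) = C cosh(x/C). The lowest point is y(0) = C cosh(0) = C, and we are told y(0) = 12, so C = 12. Therefore
    y(x) = 12 cosh(x/12),
and at the endpoints
    y(±4) = 12 cosh(4/12).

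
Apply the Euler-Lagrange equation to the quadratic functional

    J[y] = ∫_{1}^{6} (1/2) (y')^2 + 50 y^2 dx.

The Lagrangian is L = (1/2) (y')^2 + 50 y^2.
Compute ∂L/∂y = 100y, ∂L/∂y' = y'.
The Euler-Lagrange equation d/dx(∂L/∂y') − ∂L/∂y = 0 reduces to
    y'' − 100 y = 0.
Its general solution is
    y(x) = A e^(10x) + B e^(−10x),
with A, B fixed by the endpoint conditions.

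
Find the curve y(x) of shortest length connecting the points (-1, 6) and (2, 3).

Arc-length functional: J[y] = ∫ sqrt(1 + (y')^2) dx.
Lagrangian L = sqrt(1 + (y')^2) has no explicit y dependence, so ∂L/∂y = 0 and the Euler-Lagrange equation gives
    d/dx( y' / sqrt(1 + (y')^2) ) = 0  ⇒  y' / sqrt(1 + (y')^2) = const.
Hence y' is constant, so y(x) is affine.
Fitting the endpoints (-1, 6) and (2, 3):
    slope m = (3 − 6) / (2 − (-1)) = -1,
    intercept c = 6 − m·(-1) = 5.
Extremal: y(x) = -x + 5.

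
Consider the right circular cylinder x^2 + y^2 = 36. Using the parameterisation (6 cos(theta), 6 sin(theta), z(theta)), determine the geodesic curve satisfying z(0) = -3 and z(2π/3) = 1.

Parameterise the cylinder of radius R = 6 as
    r(θ) = (6 cos θ, 6 sin θ, z(θ)).
The arc-length element is
    ds = sqrt(36 + (dz/dθ)^2) dθ,
so the Lagrangian is L = sqrt(36 + z'^2).
L depends on z' only, not on z or θ, so ∂L/∂z = 0 and
    ∂L/∂z' = z' / sqrt(36 + z'^2).
The Euler-Lagrange equation gives
    d/dθ( z' / sqrt(36 + z'^2) ) = 0,
so z' is constant. Integrating once:
    z(θ) = a θ + b,
a helix on the cylinder (a straight line when the cylinder is unrolled). The constants a, b are determined by the endpoint conditions.
With endpoint conditions z(0) = -3 and z(2π/3) = 1: from z(0) = b we get b = -3, and a·2π/3 + -3 = 1 gives a = 6/π, so
    z(θ) = (6/π) θ − 3.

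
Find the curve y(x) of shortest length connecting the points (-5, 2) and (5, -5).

Arc-length functional: J[y] = ∫ sqrt(1 + (y')^2) dx.
Lagrangian L = sqrt(1 + (y')^2) has no explicit y dependence, so ∂L/∂y = 0 and the Euler-Lagrange equation gives
    d/dx( y' / sqrt(1 + (y')^2) ) = 0  ⇒  y' / sqrt(1 + (y')^2) = const.
Hence y' is constant, so y(x) is affine.
Fitting the endpoints (-5, 2) and (5, -5):
    slope m = ((-5) − 2) / (5 − (-5)) = -7/10,
    intercept c = 2 − m·(-5) = -3/2.
Extremal: y(x) = (-7/10) x - 3/2.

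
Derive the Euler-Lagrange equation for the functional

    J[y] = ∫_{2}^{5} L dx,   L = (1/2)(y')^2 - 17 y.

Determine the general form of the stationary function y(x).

The Lagrangian is L = (1/2)(y')^2 - 17 y.
∂L/∂y = -17.
∂L/∂y' = y'.
The Euler-Lagrange equation d/dx(∂L/∂y') − ∂L/∂y = 0 becomes:
    y'' + 17 = 0
General solution: y(x) = -(17/2) x^2 + A x + B, where A and B are arbitrary constants fixed by the endpoint conditions.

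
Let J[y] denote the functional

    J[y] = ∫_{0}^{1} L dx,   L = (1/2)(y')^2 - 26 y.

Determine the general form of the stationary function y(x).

The Lagrangian is L = (1/2)(y')^2 - 26 y.
∂L/∂y = -26.
∂L/∂y' = y'.
The Euler-Lagrange equation d/dx(∂L/∂y') − ∂L/∂y = 0 becomes:
    y'' + 26 = 0
General solution: y(x) = -13 x^2 + A x + B, where A and B are arbitrary constants fixed by the endpoint conditions.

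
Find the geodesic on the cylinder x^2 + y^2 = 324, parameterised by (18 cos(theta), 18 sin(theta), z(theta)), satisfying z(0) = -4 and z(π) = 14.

Parameterise the cylinder of radius R = 18 as
    r(θ) = (18 cos θ, 18 sin θ, z(θ)).
The arc-length element is
    ds = sqrt(324 + (dz/dθ)^2) dθ,
so the Lagrangian is L = sqrt(324 + z'^2).
L depends on z' only, not on z or θ, so ∂L/∂z = 0 and
    ∂L/∂z' = z' / sqrt(324 + z'^2).
The Euler-Lagrange equation gives
    d/dθ( z' / sqrt(324 + z'^2) ) = 0,
so z' is constant. Integrating once:
    z(θ) = a θ + b,
a helix on the cylinder (a straight line when the cylinder is unrolled). The constants a, b are determined by the endpoint conditions.
With endpoint conditions z(0) = -4 and z(π) = 14: from z(0) = b we get b = -4, and a·π + -4 = 14 gives a = 18/π, so
    z(θ) = (18/π) θ − 4.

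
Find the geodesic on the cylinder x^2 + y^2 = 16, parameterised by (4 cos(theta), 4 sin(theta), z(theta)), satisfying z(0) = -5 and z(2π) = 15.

Parameterise the cylinder of radius R = 4 as
    r(θ) = (4 cos θ, 4 sin θ, z(θ)).
The arc-length element is
    ds = sqrt(16 + (dz/dθ)^2) dθ,
so the Lagrangian is L = sqrt(16 + z'^2).
L depends on z' only, not on z or θ, so ∂L/∂z = 0 and
    ∂L/∂z' = z' / sqrt(16 + z'^2).
The Euler-Lagrange equation gives
    d/dθ( z' / sqrt(16 + z'^2) ) = 0,
so z' is constant. Integrating once:
    z(θ) = a θ + b,
a helix on the cylinder (a straight line when the cylinder is unrolled). The constants a, b are determined by the endpoint conditions.
With endpoint conditions z(0) = -5 and z(2π) = 15: from z(0) = b we get b = -5, and a·2π + -5 = 15 gives a = 10/π, so
    z(θ) = (10/π) θ − 5.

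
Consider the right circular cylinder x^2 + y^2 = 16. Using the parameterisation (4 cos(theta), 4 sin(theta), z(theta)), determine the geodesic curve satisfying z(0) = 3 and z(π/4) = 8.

Parameterise the cylinder of radius R = 4 as
    r(θ) = (4 cos θ, 4 sin θ, z(θ)).
The arc-length element is
    ds = sqrt(16 + (dz/dθ)^2) dθ,
so the Lagrangian is L = sqrt(16 + z'^2).
L depends on z' only, not on z or θ, so ∂L/∂z = 0 and
    ∂L/∂z' = z' / sqrt(16 + z'^2).
The Euler-Lagrange equation gives
    d/dθ( z' / sqrt(16 + z'^2) ) = 0,
so z' is constant. Integrating once:
    z(θ) = a θ + b,
a helix on the cylinder (a straight line when the cylinder is unrolled). The constants a, b are determined by the endpoint conditions.
With endpoint conditions z(0) = 3 and z(π/4) = 8: from z(0) = b we get b = 3, and a·π/4 + 3 = 8 gives a = 20/π, so
    z(θ) = (20/π) θ + 3.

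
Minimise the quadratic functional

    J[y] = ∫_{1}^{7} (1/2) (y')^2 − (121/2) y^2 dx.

The Lagrangian is L = (1/2) (y')^2 − (121/2) y^2.
Compute ∂L/∂y = -121y, ∂L/∂y' = y'.
The Euler-Lagrange equation d/dx(∂L/∂y') − ∂L/∂y = 0 reduces to
    y'' + 121 y = 0.
Its general solution is
    y(x) = A sin(11x) + B cos(11x),
with A, B fixed by the endpoint conditions.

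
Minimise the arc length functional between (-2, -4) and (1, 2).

Arc-length functional: J[y] = ∫ sqrt(1 + (y')^2) dx.
Lagrangian L = sqrt(1 + (y')^2) has no explicit y dependence, so ∂L/∂y = 0 and the Euler-Lagrange equation gives
    d/dx( y' / sqrt(1 + (y')^2) ) = 0  ⇒  y' / sqrt(1 + (y')^2) = const.
Hence y' is constant, so y(x) is affine.
Fitting the endpoints (-2, -4) and (1, 2):
    slope m = (2 − (-4)) / (1 − (-2)) = 2,
    intercept c = (-4) − m·(-2) = 0.
Extremal: y(x) = 2 x.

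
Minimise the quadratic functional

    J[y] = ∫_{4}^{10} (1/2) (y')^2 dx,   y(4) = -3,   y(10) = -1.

The Lagrangian is L = (1/2) (y')^2.
Compute ∂L/∂y = 0, ∂L/∂y' = y'.
The Euler-Lagrange equation d/dx(∂L/∂y') − ∂L/∂y = 0 reduces to
    y'' = 0.
Its general solution is
    y(x) = A x + B,
with A, B fixed by the endpoint conditions.
Applying the endpoint conditions y(4) = -3 and y(10) = -1: solve A·4 + B = -3 and A·10 + B = -1. Subtracting gives A(10 − 4) = -1 − -3, so A = 1/3, and B = -3 − A·4 = -13/3. Therefore
    y(x) = (1/3) x - 13/3.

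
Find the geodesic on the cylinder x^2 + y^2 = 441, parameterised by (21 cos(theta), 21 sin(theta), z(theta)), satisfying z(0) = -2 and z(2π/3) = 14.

Parameterise the cylinder of radius R = 21 as
    r(θ) = (21 cos θ, 21 sin θ, z(θ)).
The arc-length element is
    ds = sqrt(441 + (dz/dθ)^2) dθ,
so the Lagrangian is L = sqrt(441 + z'^2).
L depends on z' only, not on z or θ, so ∂L/∂z = 0 and
    ∂L/∂z' = z' / sqrt(441 + z'^2).
The Euler-Lagrange equation gives
    d/dθ( z' / sqrt(441 + z'^2) ) = 0,
so z' is constant. Integrating once:
    z(θ) = a θ + b,
a helix on the cylinder (a straight line when the cylinder is unrolled). The constants a, b are determined by the endpoint conditions.
With endpoint conditions z(0) = -2 and z(2π/3) = 14: from z(0) = b we get b = -2, and a·2π/3 + -2 = 14 gives a = 24/π, so
    z(θ) = (24/π) θ − 2.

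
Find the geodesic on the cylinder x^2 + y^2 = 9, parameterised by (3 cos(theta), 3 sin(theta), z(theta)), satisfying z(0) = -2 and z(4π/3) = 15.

Parameterise the cylinder of radius R = 3 as
    r(θ) = (3 cos θ, 3 sin θ, z(θ)).
The arc-length element is
    ds = sqrt(9 + (dz/dθ)^2) dθ,
so the Lagrangian is L = sqrt(9 + z'^2).
L depends on z' only, not on z or θ, so ∂L/∂z = 0 and
    ∂L/∂z' = z' / sqrt(9 + z'^2).
The Euler-Lagrange equation gives
    d/dθ( z' / sqrt(9 + z'^2) ) = 0,
so z' is constant. Integrating once:
    z(θ) = a θ + b,
a helix on the cylinder (a straight line when the cylinder is unrolled). The constants a, b are determined by the endpoint conditions.
With endpoint conditions z(0) = -2 and z(4π/3) = 15: from z(0) = b we get b = -2, and a·4π/3 + -2 = 15 gives a = 51/(4π), so
    z(θ) = (51/(4π)) θ − 2.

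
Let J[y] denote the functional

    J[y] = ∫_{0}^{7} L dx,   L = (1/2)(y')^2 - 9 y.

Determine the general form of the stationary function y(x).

The Lagrangian is L = (1/2)(y')^2 - 9 y.
∂L/∂y = -9.
∂L/∂y' = y'.
The Euler-Lagrange equation d/dx(∂L/∂y') − ∂L/∂y = 0 becomes:
    y'' + 9 = 0
General solution: y(x) = -(9/2) x^2 + A x + B, where A and B are arbitrary constants fixed by the endpoint conditions.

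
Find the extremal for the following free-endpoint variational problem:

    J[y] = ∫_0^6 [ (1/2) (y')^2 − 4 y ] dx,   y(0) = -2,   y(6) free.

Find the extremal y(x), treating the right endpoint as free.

The Lagrangian L = (1/2) (y')^2 − 4 y gives
    ∂L/∂y = −4,   ∂L/∂y' = y'.
Euler-Lagrange: d/dx(y') − (−4) = 0, i.e. y'' + 4 = 0, so
    y(x) = −(4/2) x^2 + C1 x + C2.
Fixed left endpoint y(0) = -2 ⇒ C2 = -2.
The right endpoint x = 6 is free, so the natural (transversality) condition is ∂L/∂y' |_{x=6} = 0, i.e. y'(6) = 0.
Compute y'(x) = −4 x + C1, so y'(6) = −24 + C1 = 0 ⇒ C1 = 24.
Therefore the extremal is
    y(x) = −2 x^2 + 24 x − 2.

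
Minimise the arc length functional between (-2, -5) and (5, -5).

Arc-length functional: J[y] = ∫ sqrt(1 + (y')^2) dx.
Lagrangian L = sqrt(1 + (y')^2) has no explicit y dependence, so ∂L/∂y = 0 and the Euler-Lagrange equation gives
    d/dx( y' / sqrt(1 + (y')^2) ) = 0  ⇒  y' / sqrt(1 + (y')^2) = const.
Hence y' is constant, so y(x) is affine.
Fitting the endpoints (-2, -5) and (5, -5):
    slope m = ((-5) − (-5)) / (5 − (-2)) = 0,
    intercept c = (-5) − m·(-2) = -5.
Extremal: y(x) = -5.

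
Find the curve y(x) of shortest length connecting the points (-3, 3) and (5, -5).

Arc-length functional: J[y] = ∫ sqrt(1 + (y')^2) dx.
Lagrangian L = sqrt(1 + (y')^2) has no explicit y dependence, so ∂L/∂y = 0 and the Euler-Lagrange equation gives
    d/dx( y' / sqrt(1 + (y')^2) ) = 0  ⇒  y' / sqrt(1 + (y')^2) = const.
Hence y' is constant, so y(x) is affine.
Fitting the endpoints (-3, 3) and (5, -5):
    slope m = ((-5) − 3) / (5 − (-3)) = -1,
    intercept c = 3 − m·(-3) = 0.
Extremal: y(x) = -x.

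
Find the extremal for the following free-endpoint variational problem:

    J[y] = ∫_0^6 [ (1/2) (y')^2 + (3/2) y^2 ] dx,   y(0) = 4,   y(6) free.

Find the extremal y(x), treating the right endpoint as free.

The Lagrangian L = (1/2) (y')^2 + (3/2) y^2 gives
    ∂L/∂y = 3 y,   ∂L/∂y' = y'.
Euler-Lagrange: y'' − 3 y = 0.
With k = sqrt(3), the general solution is
    y(x) = A cosh(sqrt(3) x) + B sinh(sqrt(3) x).
Fixed left endpoint y(0) = 4 ⇒ A = 4.
The right endpoint x = 6 is free, so the natural (transversality) condition is ∂L/∂y' |_{x=6} = 0, i.e. y'(6) = 0.
Compute y'(x) = A k sinh(k x) + B k cosh(k x), so
    y'(6) = A k sinh(k·6) + B k cosh(k·6) = 0
    ⇒ B = −A tanh(k·6) = − 4 tanh(sqrt(3)·6).
Therefore the extremal is
    y(x) = 4 cosh(sqrt(3) x) − 4 tanh(sqrt(3)·6) sinh(sqrt(3) x).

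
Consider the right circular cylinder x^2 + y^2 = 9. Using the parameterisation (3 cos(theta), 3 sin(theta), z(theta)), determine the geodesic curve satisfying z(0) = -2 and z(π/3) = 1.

Parameterise the cylinder of radius R = 3 as
    r(θ) = (3 cos θ, 3 sin θ, z(θ)).
The arc-length element is
    ds = sqrt(9 + (dz/dθ)^2) dθ,
so the Lagrangian is L = sqrt(9 + z'^2).
L depends on z' only, not on z or θ, so ∂L/∂z = 0 and
    ∂L/∂z' = z' / sqrt(9 + z'^2).
The Euler-Lagrange equation gives
    d/dθ( z' / sqrt(9 + z'^2) ) = 0,
so z' is constant. Integrating once:
    z(θ) = a θ + b,
a helix on the cylinder (a straight line when the cylinder is unrolled). The constants a, b are determined by the endpoint conditions.
With endpoint conditions z(0) = -2 and z(π/3) = 1: from z(0) = b we get b = -2, and a·π/3 + -2 = 1 gives a = 9/π, so
    z(θ) = (9/π) θ − 2.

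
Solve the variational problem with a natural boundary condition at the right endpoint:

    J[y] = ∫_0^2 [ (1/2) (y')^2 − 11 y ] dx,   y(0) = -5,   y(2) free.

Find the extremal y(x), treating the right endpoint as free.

The Lagrangian L = (1/2) (y')^2 − 11 y gives
    ∂L/∂y = −11,   ∂L/∂y' = y'.
Euler-Lagrange: d/dx(y') − (−11) = 0, i.e. y'' + 11 = 0, so
    y(x) = −(11/2) x^2 + C1 x + C2.
Fixed left endpoint y(0) = -5 ⇒ C2 = -5.
The right endpoint x = 2 is free, so the natural (transversality) condition is ∂L/∂y' |_{x=2} = 0, i.e. y'(2) = 0.
Compute y'(x) = −11 x + C1, so y'(2) = −22 + C1 = 0 ⇒ C1 = 22.
Therefore the extremal is
    y(x) = −(11/2) x^2 + 22 x − 5.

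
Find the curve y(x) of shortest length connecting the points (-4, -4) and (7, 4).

Arc-length functional: J[y] = ∫ sqrt(1 + (y')^2) dx.
Lagrangian L = sqrt(1 + (y')^2) has no explicit y dependence, so ∂L/∂y = 0 and the Euler-Lagrange equation gives
    d/dx( y' / sqrt(1 + (y')^2) ) = 0  ⇒  y' / sqrt(1 + (y')^2) = const.
Hence y' is constant, so y(x) is affine.
Fitting the endpoints (-4, -4) and (7, 4):
    slope m = (4 − (-4)) / (7 − (-4)) = 8/11,
    intercept c = (-4) − m·(-4) = -12/11.
Extremal: y(x) = (8/11) x - 12/11.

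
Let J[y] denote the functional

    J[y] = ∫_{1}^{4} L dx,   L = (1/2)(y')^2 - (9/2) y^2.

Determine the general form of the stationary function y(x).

The Lagrangian is L = (1/2)(y')^2 - (9/2) y^2.
∂L/∂y = -9y.
∂L/∂y' = y'.
The Euler-Lagrange equation d/dx(∂L/∂y') − ∂L/∂y = 0 becomes:
    y'' + 9 y = 0
General solution: y(x) = A sin(3x) + B cos(3x), where A and B are arbitrary constants fixed by the endpoint conditions.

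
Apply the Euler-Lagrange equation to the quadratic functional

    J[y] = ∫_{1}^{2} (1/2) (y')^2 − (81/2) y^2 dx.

The Lagrangian is L = (1/2) (y')^2 − (81/2) y^2.
Compute ∂L/∂y = -81y, ∂L/∂y' = y'.
The Euler-Lagrange equation d/dx(∂L/∂y') − ∂L/∂y = 0 reduces to
    y'' + 81 y = 0.
Its general solution is
    y(x) = A sin(9x) + B cos(9x),
with A, B fixed by the endpoint conditions.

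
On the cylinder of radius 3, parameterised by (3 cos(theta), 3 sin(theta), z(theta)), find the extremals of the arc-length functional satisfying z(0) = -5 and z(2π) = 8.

Parameterise the cylinder of radius R = 3 as
    r(θ) = (3 cos θ, 3 sin θ, z(θ)).
The arc-length element is
    ds = sqrt(9 + (dz/dθ)^2) dθ,
so the Lagrangian is L = sqrt(9 + z'^2).
L depends on z' only, not on z or θ, so ∂L/∂z = 0 and
    ∂L/∂z' = z' / sqrt(9 + z'^2).
The Euler-Lagrange equation gives
    d/dθ( z' / sqrt(9 + z'^2) ) = 0,
so z' is constant. Integrating once:
    z(θ) = a θ + b,
a helix on the cylinder (a straight line when the cylinder is unrolled). The constants a, b are determined by the endpoint conditions.
With endpoint conditions z(0) = -5 and z(2π) = 8: from z(0) = b we get b = -5, and a·2π + -5 = 8 gives a = 13/(2π), so
    z(θ) = (13/(2π)) θ − 5.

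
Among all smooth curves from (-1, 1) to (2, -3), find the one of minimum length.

Arc-length functional: J[y] = ∫ sqrt(1 + (y')^2) dx.
Lagrangian L = sqrt(1 + (y')^2) has no explicit y dependence, so ∂L/∂y = 0 and the Euler-Lagrange equation gives
    d/dx( y' / sqrt(1 + (y')^2) ) = 0  ⇒  y' / sqrt(1 + (y')^2) = const.
Hence y' is constant, so y(x) is affine.
Fitting the endpoints (-1, 1) and (2, -3):
    slope m = ((-3) − 1) / (2 − (-1)) = -4/3,
    intercept c = 1 − m·(-1) = -1/3.
Extremal: y(x) = (-4/3) x - 1/3.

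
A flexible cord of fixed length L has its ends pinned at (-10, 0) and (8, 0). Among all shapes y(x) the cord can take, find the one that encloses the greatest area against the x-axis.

Set up the augmented Lagrangian using a multiplier λ for the length constraint:
    F(y, y') = y − λ sqrt(1 + y'^2).
F has no explicit x dependence, so the Beltrami identity yields a first integral
    F − y' ∂F/∂y' = C.
Compute ∂F/∂y' = −λ y' / sqrt(1 + y'^2). Then
    y − λ sqrt(1 + y'^2) + λ y'^2 / sqrt(1 + y'^2) = C
    ⇒  y − λ / sqrt(1 + y'^2) = C.
Solving for y' and integrating gives
    (x − a)^2 + (y − b)^2 = λ^2,
a circular arc of radius λ. The constants a, b are determined by the endpoint conditions y(-10) = y(8) = 0, and λ is fixed implicitly by the length constraint
    ∫_{-10}^{8} sqrt(1 + y'^2) dx = L.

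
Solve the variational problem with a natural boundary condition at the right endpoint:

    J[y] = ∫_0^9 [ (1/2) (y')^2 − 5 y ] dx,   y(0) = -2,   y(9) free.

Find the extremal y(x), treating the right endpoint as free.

The Lagrangian L = (1/2) (y')^2 − 5 y gives
    ∂L/∂y = −5,   ∂L/∂y' = y'.
Euler-Lagrange: d/dx(y') − (−5) = 0, i.e. y'' + 5 = 0, so
    y(x) = −(5/2) x^2 + C1 x + C2.
Fixed left endpoint y(0) = -2 ⇒ C2 = -2.
The right endpoint x = 9 is free, so the natural (transversality) condition is ∂L/∂y' |_{x=9} = 0, i.e. y'(9) = 0.
Compute y'(x) = −5 x + C1, so y'(9) = −45 + C1 = 0 ⇒ C1 = 45.
Therefore the extremal is
    y(x) = −(5/2) x^2 + 45 x − 2.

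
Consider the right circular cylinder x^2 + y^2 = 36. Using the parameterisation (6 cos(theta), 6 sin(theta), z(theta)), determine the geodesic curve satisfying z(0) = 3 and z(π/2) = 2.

Parameterise the cylinder of radius R = 6 as
    r(θ) = (6 cos θ, 6 sin θ, z(θ)).
The arc-length element is
    ds = sqrt(36 + (dz/dθ)^2) dθ,
so the Lagrangian is L = sqrt(36 + z'^2).
L depends on z' only, not on z or θ, so ∂L/∂z = 0 and
    ∂L/∂z' = z' / sqrt(36 + z'^2).
The Euler-Lagrange equation gives
    d/dθ( z' / sqrt(36 + z'^2) ) = 0,
so z' is constant. Integrating once:
    z(θ) = a θ + b,
a helix on the cylinder (a straight line when the cylinder is unrolled). The constants a, b are determined by the endpoint conditions.
With endpoint conditions z(0) = 3 and z(π/2) = 2: from z(0) = b we get b = 3, and a·π/2 + 3 = 2 gives a = -2/π, so
    z(θ) = (-2/π) θ + 3.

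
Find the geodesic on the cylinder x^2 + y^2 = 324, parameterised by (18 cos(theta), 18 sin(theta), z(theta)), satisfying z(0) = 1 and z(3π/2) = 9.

Parameterise the cylinder of radius R = 18 as
    r(θ) = (18 cos θ, 18 sin θ, z(θ)).
The arc-length element is
    ds = sqrt(324 + (dz/dθ)^2) dθ,
so the Lagrangian is L = sqrt(324 + z'^2).
L depends on z' only, not on z or θ, so ∂L/∂z = 0 and
    ∂L/∂z' = z' / sqrt(324 + z'^2).
The Euler-Lagrange equation gives
    d/dθ( z' / sqrt(324 + z'^2) ) = 0,
so z' is constant. Integrating once:
    z(θ) = a θ + b,
a helix on the cylinder (a straight line when the cylinder is unrolled). The constants a, b are determined by the endpoint conditions.
With endpoint conditions z(0) = 1 and z(3π/2) = 9: from z(0) = b we get b = 1, and a·3π/2 + 1 = 9 gives a = 16/(3π), so
    z(θ) = (16/(3π)) θ + 1.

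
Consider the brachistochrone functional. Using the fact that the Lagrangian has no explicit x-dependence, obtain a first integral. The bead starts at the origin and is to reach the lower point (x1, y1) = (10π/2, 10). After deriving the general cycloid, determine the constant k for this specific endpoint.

The Lagrangian L = sqrt((1 + y'^2) / y) has no explicit x dependence, so the Beltrami identity applies:
    L − y' ∂L/∂y' = C.
Compute ∂L/∂y' = y' / sqrt(y (1 + y'^2)).
Substitute:
    sqrt((1 + y'^2)/y) − y'·y' / sqrt(y (1 + y'^2))
    = (1 + y'^2) / sqrt(y (1 + y'^2)) − y'^2 / sqrt(y (1 + y'^2))
    = 1 / sqrt(y (1 + y'^2)) = C.
Squaring and rearranging gives the first integral
    y (1 + y'^2) = 1/C^2 =: k   (constant).
Solving this first-order ODE by the substitution
    y = (k/2)(1 − cos θ)
yields the cycloid parameterisation
    x(θ) = (k/2)(θ − sin θ),   y(θ) = (k/2)(1 − cos θ).
The constant k is fixed by the endpoint condition.
Now fit the given lower endpoint (x1, y1) = (10π/2, 10). At the bottom of the first arch (θ = π), the parametric equations give
    y(π) = (k/2)(1 − cos π) = k,
    x(π) = (k/2)(π − sin π) = kπ/2.
Matching y(π) = 10 gives k = 10, consistent with x(π) = 10π/2. Therefore the specific cycloid is
    x(θ) = (10/2)(θ − sin θ),   y(θ) = (10/2)(1 − cos θ).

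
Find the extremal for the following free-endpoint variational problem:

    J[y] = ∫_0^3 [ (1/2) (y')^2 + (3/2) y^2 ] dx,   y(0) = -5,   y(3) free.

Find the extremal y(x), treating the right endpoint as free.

The Lagrangian L = (1/2) (y')^2 + (3/2) y^2 gives
    ∂L/∂y = 3 y,   ∂L/∂y' = y'.
Euler-Lagrange: y'' − 3 y = 0.
With k = sqrt(3), the general solution is
    y(x) = A cosh(sqrt(3) x) + B sinh(sqrt(3) x).
Fixed left endpoint y(0) = -5 ⇒ A = -5.
The right endpoint x = 3 is free, so the natural (transversality) condition is ∂L/∂y' |_{x=3} = 0, i.e. y'(3) = 0.
Compute y'(x) = A k sinh(k x) + B k cosh(k x), so
    y'(3) = A k sinh(k·3) + B k cosh(k·3) = 0
    ⇒ B = −A tanh(k·3) = 5 tanh(sqrt(3)·3).
Therefore the extremal is
    y(x) = −5 cosh(sqrt(3) x) + 5 tanh(sqrt(3)·3) sinh(sqrt(3) x).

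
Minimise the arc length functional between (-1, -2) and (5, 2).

Arc-length functional: J[y] = ∫ sqrt(1 + (y')^2) dx.
Lagrangian L = sqrt(1 + (y')^2) has no explicit y dependence, so ∂L/∂y = 0 and the Euler-Lagrange equation gives
    d/dx( y' / sqrt(1 + (y')^2) ) = 0  ⇒  y' / sqrt(1 + (y')^2) = const.
Hence y' is constant, so y(x) is affine.
Fitting the endpoints (-1, -2) and (5, 2):
    slope m = (2 − (-2)) / (5 − (-1)) = 2/3,
    intercept c = (-2) − m·(-1) = -4/3.
Extremal: y(x) = (2/3) x - 4/3.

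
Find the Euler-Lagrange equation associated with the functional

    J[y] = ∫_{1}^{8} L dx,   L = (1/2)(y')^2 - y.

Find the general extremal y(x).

The Lagrangian is L = (1/2)(y')^2 - y.
∂L/∂y = -1.
∂L/∂y' = y'.
The Euler-Lagrange equation d/dx(∂L/∂y') − ∂L/∂y = 0 becomes:
    y'' + 1 = 0
General solution: y(x) = -x^2/2 + A x + B, where A and B are arbitrary constants fixed by the endpoint conditions.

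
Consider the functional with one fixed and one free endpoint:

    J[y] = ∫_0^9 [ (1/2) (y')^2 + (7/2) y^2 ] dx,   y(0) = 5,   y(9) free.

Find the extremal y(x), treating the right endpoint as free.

The Lagrangian L = (1/2) (y')^2 + (7/2) y^2 gives
    ∂L/∂y = 7 y,   ∂L/∂y' = y'.
Euler-Lagrange: y'' − 7 y = 0.
With k = sqrt(7), the general solution is
    y(x) = A cosh(sqrt(7) x) + B sinh(sqrt(7) x).
Fixed left endpoint y(0) = 5 ⇒ A = 5.
The right endpoint x = 9 is free, so the natural (transversality) condition is ∂L/∂y' |_{x=9} = 0, i.e. y'(9) = 0.
Compute y'(x) = A k sinh(k x) + B k cosh(k x), so
    y'(9) = A k sinh(k·9) + B k cosh(k·9) = 0
    ⇒ B = −A tanh(k·9) = − 5 tanh(sqrt(7)·9).
Therefore the extremal is
    y(x) = 5 cosh(sqrt(7) x) − 5 tanh(sqrt(7)·9) sinh(sqrt(7) x).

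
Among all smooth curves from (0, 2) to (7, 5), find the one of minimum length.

Arc-length functional: J[y] = ∫ sqrt(1 + (y')^2) dx.
Lagrangian L = sqrt(1 + (y')^2) has no explicit y dependence, so ∂L/∂y = 0 and the Euler-Lagrange equation gives
    d/dx( y' / sqrt(1 + (y')^2) ) = 0  ⇒  y' / sqrt(1 + (y')^2) = const.
Hence y' is constant, so y(x) is affine.
Fitting the endpoints (0, 2) and (7, 5):
    slope m = (5 − 2) / (7 − 0) = 3/7,
    intercept c = 2 − m·0 = 2.
Extremal: y(x) = (3/7) x + 2.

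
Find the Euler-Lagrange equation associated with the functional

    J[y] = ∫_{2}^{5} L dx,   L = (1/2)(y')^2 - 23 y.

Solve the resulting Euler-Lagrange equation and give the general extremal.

The Lagrangian is L = (1/2)(y')^2 - 23 y.
∂L/∂y = -23.
∂L/∂y' = y'.
The Euler-Lagrange equation d/dx(∂L/∂y') − ∂L/∂y = 0 becomes:
    y'' + 23 = 0
General solution: y(x) = -(23/2) x^2 + A x + B, where A and B are arbitrary constants fixed by the endpoint conditions.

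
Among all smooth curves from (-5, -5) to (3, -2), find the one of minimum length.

Arc-length functional: J[y] = ∫ sqrt(1 + (y')^2) dx.
Lagrangian L = sqrt(1 + (y')^2) has no explicit y dependence, so ∂L/∂y = 0 and the Euler-Lagrange equation gives
    d/dx( y' / sqrt(1 + (y')^2) ) = 0  ⇒  y' / sqrt(1 + (y')^2) = const.
Hence y' is constant, so y(x) is affine.
Fitting the endpoints (-5, -5) and (3, -2):
    slope m = ((-2) − (-5)) / (3 − (-5)) = 3/8,
    intercept c = (-5) − m·(-5) = -25/8.
Extremal: y(x) = (3/8) x - 25/8.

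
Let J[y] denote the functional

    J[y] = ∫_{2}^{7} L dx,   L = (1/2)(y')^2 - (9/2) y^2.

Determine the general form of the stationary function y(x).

The Lagrangian is L = (1/2)(y')^2 - (9/2) y^2.
∂L/∂y = -9y.
∂L/∂y' = y'.
The Euler-Lagrange equation d/dx(∂L/∂y') − ∂L/∂y = 0 becomes:
    y'' + 9 y = 0
General solution: y(x) = A sin(3x) + B cos(3x), where A and B are arbitrary constants fixed by the endpoint conditions.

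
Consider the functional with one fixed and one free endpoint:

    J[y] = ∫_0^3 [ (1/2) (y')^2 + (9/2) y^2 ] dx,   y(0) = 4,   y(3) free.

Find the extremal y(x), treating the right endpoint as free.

The Lagrangian L = (1/2) (y')^2 + (9/2) y^2 gives
    ∂L/∂y = 9 y,   ∂L/∂y' = y'.
Euler-Lagrange: y'' − 9 y = 0.
With k = 3, the general solution is
    y(x) = A cosh(3 x) + B sinh(3 x).
Fixed left endpoint y(0) = 4 ⇒ A = 4.
The right endpoint x = 3 is free, so the natural (transversality) condition is ∂L/∂y' |_{x=3} = 0, i.e. y'(3) = 0.
Compute y'(x) = A k sinh(k x) + B k cosh(k x), so
    y'(3) = A k sinh(k·3) + B k cosh(k·3) = 0
    ⇒ B = −A tanh(k·3) = − 4 tanh(3·3).
Therefore the extremal is
    y(x) = 4 cosh(3 x) − 4 tanh(3·3) sinh(3 x).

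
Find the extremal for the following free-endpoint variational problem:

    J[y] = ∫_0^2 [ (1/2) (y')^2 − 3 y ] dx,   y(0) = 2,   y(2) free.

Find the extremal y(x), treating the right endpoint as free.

The Lagrangian L = (1/2) (y')^2 − 3 y gives
    ∂L/∂y = −3,   ∂L/∂y' = y'.
Euler-Lagrange: d/dx(y') − (−3) = 0, i.e. y'' + 3 = 0, so
    y(x) = −(3/2) x^2 + C1 x + C2.
Fixed left endpoint y(0) = 2 ⇒ C2 = 2.
The right endpoint x = 2 is free, so the natural (transversality) condition is ∂L/∂y' |_{x=2} = 0, i.e. y'(2) = 0.
Compute y'(x) = −3 x + C1, so y'(2) = −6 + C1 = 0 ⇒ C1 = 6.
Therefore the extremal is
    y(x) = −(3/2) x^2 + 6 x + 2.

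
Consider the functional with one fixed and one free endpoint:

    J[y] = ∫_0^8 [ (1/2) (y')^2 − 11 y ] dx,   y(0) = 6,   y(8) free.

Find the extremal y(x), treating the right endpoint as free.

The Lagrangian L = (1/2) (y')^2 − 11 y gives
    ∂L/∂y = −11,   ∂L/∂y' = y'.
Euler-Lagrange: d/dx(y') − (−11) = 0, i.e. y'' + 11 = 0, so
    y(x) = −(11/2) x^2 + C1 x + C2.
Fixed left endpoint y(0) = 6 ⇒ C2 = 6.
The right endpoint x = 8 is free, so the natural (transversality) condition is ∂L/∂y' |_{x=8} = 0, i.e. y'(8) = 0.
Compute y'(x) = −11 x + C1, so y'(8) = −88 + C1 = 0 ⇒ C1 = 88.
Therefore the extremal is
    y(x) = −(11/2) x^2 + 88 x + 6.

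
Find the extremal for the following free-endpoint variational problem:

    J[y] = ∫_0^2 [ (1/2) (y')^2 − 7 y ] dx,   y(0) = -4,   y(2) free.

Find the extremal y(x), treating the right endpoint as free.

The Lagrangian L = (1/2) (y')^2 − 7 y gives
    ∂L/∂y = −7,   ∂L/∂y' = y'.
Euler-Lagrange: d/dx(y') − (−7) = 0, i.e. y'' + 7 = 0, so
    y(x) = −(7/2) x^2 + C1 x + C2.
Fixed left endpoint y(0) = -4 ⇒ C2 = -4.
The right endpoint x = 2 is free, so the natural (transversality) condition is ∂L/∂y' |_{x=2} = 0, i.e. y'(2) = 0.
Compute y'(x) = −7 x + C1, so y'(2) = −14 + C1 = 0 ⇒ C1 = 14.
Therefore the extremal is
    y(x) = −(7/2) x^2 + 14 x − 4.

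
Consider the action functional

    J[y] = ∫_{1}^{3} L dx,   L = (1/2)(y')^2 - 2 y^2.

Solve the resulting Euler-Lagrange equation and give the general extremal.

The Lagrangian is L = (1/2)(y')^2 - 2 y^2.
∂L/∂y = -4y.
∂L/∂y' = y'.
The Euler-Lagrange equation d/dx(∂L/∂y') − ∂L/∂y = 0 becomes:
    y'' + 4 y = 0
General solution: y(x) = A sin(2x) + B cos(2x), where A and B are arbitrary constants fixed by the endpoint conditions.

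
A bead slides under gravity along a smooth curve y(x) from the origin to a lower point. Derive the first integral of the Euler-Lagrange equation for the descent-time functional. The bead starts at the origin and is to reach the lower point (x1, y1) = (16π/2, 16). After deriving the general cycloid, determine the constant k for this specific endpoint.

The Lagrangian L = sqrt((1 + y'^2) / y) has no explicit x dependence, so the Beltrami identity applies:
    L − y' ∂L/∂y' = C.
Compute ∂L/∂y' = y' / sqrt(y (1 + y'^2)).
Substitute:
    sqrt((1 + y'^2)/y) − y'·y' / sqrt(y (1 + y'^2))
    = (1 + y'^2) / sqrt(y (1 + y'^2)) − y'^2 / sqrt(y (1 + y'^2))
    = 1 / sqrt(y (1 + y'^2)) = C.
Squaring and rearranging gives the first integral
    y (1 + y'^2) = 1/C^2 =: k   (constant).
Solving this first-order ODE by the substitution
    y = (k/2)(1 − cos θ)
yields the cycloid parameterisation
    x(θ) = (k/2)(θ − sin θ),   y(θ) = (k/2)(1 − cos θ).
The constant k is fixed by the endpoint condition.
Now fit the given lower endpoint (x1, y1) = (16π/2, 16). At the bottom of the first arch (θ = π), the parametric equations give
    y(π) = (k/2)(1 − cos π) = k,
    x(π) = (k/2)(π − sin π) = kπ/2.
Matching y(π) = 16 gives k = 16, consistent with x(π) = 16π/2. Therefore the specific cycloid is
    x(θ) = (16/2)(θ − sin θ),   y(θ) = (16/2)(1 − cos θ).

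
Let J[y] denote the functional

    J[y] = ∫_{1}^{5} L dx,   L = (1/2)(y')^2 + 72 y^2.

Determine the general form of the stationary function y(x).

The Lagrangian is L = (1/2)(y')^2 + 72 y^2.
∂L/∂y = 144y.
∂L/∂y' = y'.
The Euler-Lagrange equation d/dx(∂L/∂y') − ∂L/∂y = 0 becomes:
    y'' - 144 y = 0
General solution: y(x) = A e^(12x) + B e^(-12x), where A and B are arbitrary constants fixed by the endpoint conditions.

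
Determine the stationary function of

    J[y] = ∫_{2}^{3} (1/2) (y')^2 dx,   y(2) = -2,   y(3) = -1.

The Lagrangian is L = (1/2) (y')^2.
Compute ∂L/∂y = 0, ∂L/∂y' = y'.
The Euler-Lagrange equation d/dx(∂L/∂y') − ∂L/∂y = 0 reduces to
    y'' = 0.
Its general solution is
    y(x) = A x + B,
with A, B fixed by the endpoint conditions.
Applying the endpoint conditions y(2) = -2 and y(3) = -1: solve A·2 + B = -2 and A·3 + B = -1. Subtracting gives A(3 − 2) = -1 − -2, so A = 1, and B = -2 − A·2 = -4. Therefore
    y(x) = x - 4.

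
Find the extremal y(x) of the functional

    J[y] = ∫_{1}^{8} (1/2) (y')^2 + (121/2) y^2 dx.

The Lagrangian is L = (1/2) (y')^2 + (121/2) y^2.
Compute ∂L/∂y = 121y, ∂L/∂y' = y'.
The Euler-Lagrange equation d/dx(∂L/∂y') − ∂L/∂y = 0 reduces to
    y'' − 121 y = 0.
Its general solution is
    y(x) = A e^(11x) + B e^(−11x),
with A, B fixed by the endpoint conditions.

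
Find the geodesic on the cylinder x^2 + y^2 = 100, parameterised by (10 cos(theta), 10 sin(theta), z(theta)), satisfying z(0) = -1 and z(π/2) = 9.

Parameterise the cylinder of radius R = 10 as
    r(θ) = (10 cos θ, 10 sin θ, z(θ)).
The arc-length element is
    ds = sqrt(100 + (dz/dθ)^2) dθ,
so the Lagrangian is L = sqrt(100 + z'^2).
L depends on z' only, not on z or θ, so ∂L/∂z = 0 and
    ∂L/∂z' = z' / sqrt(100 + z'^2).
The Euler-Lagrange equation gives
    d/dθ( z' / sqrt(100 + z'^2) ) = 0,
so z' is constant. Integrating once:
    z(θ) = a θ + b,
a helix on the cylinder (a straight line when the cylinder is unrolled). The constants a, b are determined by the endpoint conditions.
With endpoint conditions z(0) = -1 and z(π/2) = 9: from z(0) = b we get b = -1, and a·π/2 + -1 = 9 gives a = 20/π, so
    z(θ) = (20/π) θ − 1.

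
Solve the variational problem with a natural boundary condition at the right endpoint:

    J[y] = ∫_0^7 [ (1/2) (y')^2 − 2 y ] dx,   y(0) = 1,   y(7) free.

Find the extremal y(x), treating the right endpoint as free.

The Lagrangian L = (1/2) (y')^2 − 2 y gives
    ∂L/∂y = −2,   ∂L/∂y' = y'.
Euler-Lagrange: d/dx(y') − (−2) = 0, i.e. y'' + 2 = 0, so
    y(x) = −(2/2) x^2 + C1 x + C2.
Fixed left endpoint y(0) = 1 ⇒ C2 = 1.
The right endpoint x = 7 is free, so the natural (transversality) condition is ∂L/∂y' |_{x=7} = 0, i.e. y'(7) = 0.
Compute y'(x) = −2 x + C1, so y'(7) = −14 + C1 = 0 ⇒ C1 = 14.
Therefore the extremal is
    y(x) = −x^2 + 14 x + 1.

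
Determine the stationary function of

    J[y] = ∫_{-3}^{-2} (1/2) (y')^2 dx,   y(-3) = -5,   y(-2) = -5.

The Lagrangian is L = (1/2) (y')^2.
Compute ∂L/∂y = 0, ∂L/∂y' = y'.
The Euler-Lagrange equation d/dx(∂L/∂y') − ∂L/∂y = 0 reduces to
    y'' = 0.
Its general solution is
    y(x) = A x + B,
with A, B fixed by the endpoint conditions.
Applying the endpoint conditions y(-3) = -5 and y(-2) = -5: solve A·-3 + B = -5 and A·-2 + B = -5. Subtracting gives A(-2 − -3) = -5 − -5, so A = 0, and B = -5 − A·-3 = -5. Therefore
    y(x) = -5.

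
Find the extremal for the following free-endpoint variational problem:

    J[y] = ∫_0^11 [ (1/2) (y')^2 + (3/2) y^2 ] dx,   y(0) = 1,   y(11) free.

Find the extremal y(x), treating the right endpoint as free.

The Lagrangian L = (1/2) (y')^2 + (3/2) y^2 gives
    ∂L/∂y = 3 y,   ∂L/∂y' = y'.
Euler-Lagrange: y'' − 3 y = 0.
With k = sqrt(3), the general solution is
    y(x) = A cosh(sqrt(3) x) + B sinh(sqrt(3) x).
Fixed left endpoint y(0) = 1 ⇒ A = 1.
The right endpoint x = 11 is free, so the natural (transversality) condition is ∂L/∂y' |_{x=11} = 0, i.e. y'(11) = 0.
Compute y'(x) = A k sinh(k x) + B k cosh(k x), so
    y'(11) = A k sinh(k·11) + B k cosh(k·11) = 0
    ⇒ B = −A tanh(k·11) = − tanh(sqrt(3)·11).
Therefore the extremal is
    y(x) = cosh(sqrt(3) x) − tanh(sqrt(3)·11) sinh(sqrt(3) x).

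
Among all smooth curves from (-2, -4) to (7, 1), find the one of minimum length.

Arc-length functional: J[y] = ∫ sqrt(1 + (y')^2) dx.
Lagrangian L = sqrt(1 + (y')^2) has no explicit y dependence, so ∂L/∂y = 0 and the Euler-Lagrange equation gives
    d/dx( y' / sqrt(1 + (y')^2) ) = 0  ⇒  y' / sqrt(1 + (y')^2) = const.
Hence y' is constant, so y(x) is affine.
Fitting the endpoints (-2, -4) and (7, 1):
    slope m = (1 − (-4)) / (7 − (-2)) = 5/9,
    intercept c = (-4) − m·(-2) = -26/9.
Extremal: y(x) = (5/9) x - 26/9.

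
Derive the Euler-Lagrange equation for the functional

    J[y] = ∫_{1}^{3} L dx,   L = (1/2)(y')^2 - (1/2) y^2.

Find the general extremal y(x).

The Lagrangian is L = (1/2)(y')^2 - (1/2) y^2.
∂L/∂y = -y.
∂L/∂y' = y'.
The Euler-Lagrange equation d/dx(∂L/∂y') − ∂L/∂y = 0 becomes:
    y'' + y = 0
General solution: y(x) = A sin(x) + B cos(x), where A and B are arbitrary constants fixed by the endpoint conditions.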